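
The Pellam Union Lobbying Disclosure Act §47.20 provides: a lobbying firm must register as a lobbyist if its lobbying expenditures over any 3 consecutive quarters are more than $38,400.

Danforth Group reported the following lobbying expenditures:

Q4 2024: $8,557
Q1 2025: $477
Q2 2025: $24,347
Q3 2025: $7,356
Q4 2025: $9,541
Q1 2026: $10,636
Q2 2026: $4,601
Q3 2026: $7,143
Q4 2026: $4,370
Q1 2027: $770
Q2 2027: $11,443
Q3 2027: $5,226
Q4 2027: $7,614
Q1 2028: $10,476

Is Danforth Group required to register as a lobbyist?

Q4 2024–Q2 2025: $8,557 + $477 + $24,347 = $33,381 (under)
Q1 2025–Q3 2025: $477 + $24,347 + $7,356 = $32,180 (under)
Q2 2025–Q4 2025: $24,347 + $7,356 + $9,541 = $41,244 (over)
Q3 2025–Q1 2026: $7,356 + $9,541 + $10,636 = $27,533 (under)
Q4 2025–Q2 2026: $9,541 + $10,636 + $4,601 = $24,778 (under)
Q1 2026–Q3 2026: $10,636 + $4,601 + $7,143 = $22,380 (under)
Q2 2026–Q4 2026: $4,601 + $7,143 + $4,370 = $16,114 (under)
Q3 2026–Q1 2027: $7,143 + $4,370 + $770 = $12,283 (under)
Q4 2026–Q2 2027: $4,370 + $770 + $11,443 = $16,583 (under)
Q1 2027–Q3 2027: $770 + $11,443 + $5,226 = $17,439 (under)
Q2 2027–Q4 2027: $11,443 + $5,226 + $7,614 = $24,283 (under)
Q3 2027–Q1 2028: $5,226 + $7,614 + $10,476 = $23,316 (under)
At least one window exceeds $38,400.

Yes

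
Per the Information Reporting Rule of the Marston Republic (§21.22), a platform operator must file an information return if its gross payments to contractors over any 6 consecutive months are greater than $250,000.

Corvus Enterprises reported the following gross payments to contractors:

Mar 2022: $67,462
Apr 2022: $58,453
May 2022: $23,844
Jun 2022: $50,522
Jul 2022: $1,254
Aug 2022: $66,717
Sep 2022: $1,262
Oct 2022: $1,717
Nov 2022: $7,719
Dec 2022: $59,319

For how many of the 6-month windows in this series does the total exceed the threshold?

1

Mar 2022–Aug 2022: $67,462 + $58,453 + $23,844 + $50,522 + $1,254 + $66,717 = $268,252 (over)
Apr 2022–Sep 2022: $58,453 + $23,844 + $50,522 + $1,254 + $66,717 + $1,262 = $202,052 (under)
May 2022–Oct 2022: $23,844 + $50,522 + $1,254 + $66,717 + $1,262 + $1,717 = $145,316 (under)
Jun 2022–Nov 2022: $50,522 + $1,254 + $66,717 + $1,262 + $1,717 + $7,719 = $129,191 (under)
Jul 2022–Dec 2022: $1,254 + $66,717 + $1,262 + $1,717 + $7,719 + $59,319 = $137,988 (under)
1 window exceeds the threshold.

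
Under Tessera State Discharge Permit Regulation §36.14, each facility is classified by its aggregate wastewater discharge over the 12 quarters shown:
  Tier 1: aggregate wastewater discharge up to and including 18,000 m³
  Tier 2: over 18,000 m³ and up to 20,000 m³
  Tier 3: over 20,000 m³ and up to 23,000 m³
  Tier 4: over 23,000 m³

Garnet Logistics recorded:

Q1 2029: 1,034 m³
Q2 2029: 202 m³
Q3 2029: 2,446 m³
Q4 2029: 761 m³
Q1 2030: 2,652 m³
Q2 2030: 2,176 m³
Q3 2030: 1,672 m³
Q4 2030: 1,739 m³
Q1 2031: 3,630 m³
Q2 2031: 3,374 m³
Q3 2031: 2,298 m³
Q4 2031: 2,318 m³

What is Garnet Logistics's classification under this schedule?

Tier 4

Aggregate wastewater discharge: 1,034 m³ + 202 m³ + 2,446 m³ + 761 m³ + 2,652 m³ + 2,176 m³ + 1,672 m³ + 1,739 m³ + 3,630 m³ + 3,374 m³ + 2,298 m³ + 2,318 m³ = 24,302 m³.
24,302 m³ > 23,000 m³, so Tier 4 applies.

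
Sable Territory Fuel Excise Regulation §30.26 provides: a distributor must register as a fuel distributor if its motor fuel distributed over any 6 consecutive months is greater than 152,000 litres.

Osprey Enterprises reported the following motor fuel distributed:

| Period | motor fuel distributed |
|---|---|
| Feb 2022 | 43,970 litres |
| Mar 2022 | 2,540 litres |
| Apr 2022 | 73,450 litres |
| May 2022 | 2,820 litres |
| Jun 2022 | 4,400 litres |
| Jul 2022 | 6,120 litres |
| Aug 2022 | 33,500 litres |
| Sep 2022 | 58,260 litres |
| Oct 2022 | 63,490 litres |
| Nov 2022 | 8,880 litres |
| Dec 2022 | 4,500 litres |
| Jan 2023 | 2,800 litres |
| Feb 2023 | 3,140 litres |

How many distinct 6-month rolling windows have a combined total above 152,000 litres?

5

Feb 2022–Jul 2022: 43,970 litres + 2,540 litres + 73,450 litres + 2,820 litres + 4,400 litres + 6,120 litres = 133,300 litres (under)
Mar 2022–Aug 2022: 2,540 litres + 73,450 litres + 2,820 litres + 4,400 litres + 6,120 litres + 33,500 litres = 122,830 litres (under)
Apr 2022–Sep 2022: 73,450 litres + 2,820 litres + 4,400 litres + 6,120 litres + 33,500 litres + 58,260 litres = 178,550 litres (over)
May 2022–Oct 2022: 2,820 litres + 4,400 litres + 6,120 litres + 33,500 litres + 58,260 litres + 63,490 litres = 168,590 litres (over)
Jun 2022–Nov 2022: 4,400 litres + 6,120 litres + 33,500 litres + 58,260 litres + 63,490 litres + 8,880 litres = 174,650 litres (over)
Jul 2022–Dec 2022: 6,120 litres + 33,500 litres + 58,260 litres + 63,490 litres + 8,880 litres + 4,500 litres = 174,750 litres (over)
Aug 2022–Jan 2023: 33,500 litres + 58,260 litres + 63,490 litres + 8,880 litres + 4,500 litres + 2,800 litres = 171,430 litres (over)
Sep 2022–Feb 2023: 58,260 litres + 63,490 litres + 8,880 litres + 4,500 litres + 2,800 litres + 3,140 litres = 141,070 litres (under)
5 windows exceed the threshold.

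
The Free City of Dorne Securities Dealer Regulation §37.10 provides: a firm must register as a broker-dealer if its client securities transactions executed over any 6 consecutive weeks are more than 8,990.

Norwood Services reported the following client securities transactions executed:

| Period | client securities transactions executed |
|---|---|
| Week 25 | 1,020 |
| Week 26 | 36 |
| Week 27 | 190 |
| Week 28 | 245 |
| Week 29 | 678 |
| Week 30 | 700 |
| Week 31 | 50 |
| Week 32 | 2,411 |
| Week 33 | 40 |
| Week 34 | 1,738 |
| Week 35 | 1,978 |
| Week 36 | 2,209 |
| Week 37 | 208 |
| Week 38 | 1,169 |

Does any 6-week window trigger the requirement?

No

Week 25–Week 30: 1,020 + 36 + 190 + 245 + 678 + 700 = 2,869 (under)
Week 26–Week 31: 36 + 190 + 245 + 678 + 700 + 50 = 1,899 (under)
Week 27–Week 32: 190 + 245 + 678 + 700 + 50 + 2,411 = 4,274 (under)
Week 28–Week 33: 245 + 678 + 700 + 50 + 2,411 + 40 = 4,124 (under)
Week 29–Week 34: 678 + 700 + 50 + 2,411 + 40 + 1,738 = 5,617 (under)
Week 30–Week 35: 700 + 50 + 2,411 + 40 + 1,738 + 1,978 = 6,917 (under)
Week 31–Week 36: 50 + 2,411 + 40 + 1,738 + 1,978 + 2,209 = 8,426 (under)
Week 32–Week 37: 2,411 + 40 + 1,738 + 1,978 + 2,209 + 208 = 8,584 (under)
Week 33–Week 38: 40 + 1,738 + 1,978 + 2,209 + 208 + 1,169 = 7,342 (under)
No window exceeds 8,990.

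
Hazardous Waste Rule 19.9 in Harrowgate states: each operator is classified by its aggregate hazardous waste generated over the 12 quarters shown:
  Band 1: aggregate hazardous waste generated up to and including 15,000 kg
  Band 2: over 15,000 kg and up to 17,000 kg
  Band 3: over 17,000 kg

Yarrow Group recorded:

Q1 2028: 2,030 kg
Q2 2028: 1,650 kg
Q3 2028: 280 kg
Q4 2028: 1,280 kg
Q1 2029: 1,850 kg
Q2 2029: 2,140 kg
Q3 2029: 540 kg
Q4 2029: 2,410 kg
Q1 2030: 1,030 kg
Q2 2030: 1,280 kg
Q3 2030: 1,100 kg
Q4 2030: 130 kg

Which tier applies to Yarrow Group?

Band 2

Aggregate hazardous waste generated: 2,030 kg + 1,650 kg + 280 kg + 1,280 kg + 1,850 kg + 2,140 kg + 540 kg + 2,410 kg + 1,030 kg + 1,280 kg + 1,100 kg + 130 kg = 15,720 kg.
15,000 kg < 15,720 kg ≤ 17,000 kg, so Band 2 applies.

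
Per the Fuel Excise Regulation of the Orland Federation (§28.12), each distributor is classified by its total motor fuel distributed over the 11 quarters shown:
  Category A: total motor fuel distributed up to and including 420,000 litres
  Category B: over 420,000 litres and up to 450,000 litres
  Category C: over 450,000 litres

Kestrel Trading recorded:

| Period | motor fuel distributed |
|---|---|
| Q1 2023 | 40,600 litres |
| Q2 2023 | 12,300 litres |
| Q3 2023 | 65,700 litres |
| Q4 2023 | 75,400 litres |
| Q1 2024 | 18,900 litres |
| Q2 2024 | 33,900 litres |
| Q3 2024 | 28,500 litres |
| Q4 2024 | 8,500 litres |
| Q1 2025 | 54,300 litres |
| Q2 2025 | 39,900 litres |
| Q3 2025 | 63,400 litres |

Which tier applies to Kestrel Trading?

Category B

Total motor fuel distributed: 40,600 litres + 12,300 litres + 65,700 litres + 75,400 litres + 18,900 litres + 33,900 litres + 28,500 litres + 8,500 litres + 54,300 litres + 39,900 litres + 63,400 litres = 441,400 litres.
420,000 litres < 441,400 litres ≤ 450,000 litres, so Category B applies.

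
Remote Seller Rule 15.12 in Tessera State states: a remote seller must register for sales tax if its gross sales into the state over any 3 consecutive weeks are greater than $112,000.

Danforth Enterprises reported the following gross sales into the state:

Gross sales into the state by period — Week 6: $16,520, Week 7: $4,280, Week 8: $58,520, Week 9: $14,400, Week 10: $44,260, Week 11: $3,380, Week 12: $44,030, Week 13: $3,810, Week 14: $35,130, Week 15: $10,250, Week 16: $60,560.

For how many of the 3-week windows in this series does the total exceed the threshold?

1

Week 6–Week 8: $16,520 + $4,280 + $58,520 = $79,320 (under)
Week 7–Week 9: $4,280 + $58,520 + $14,400 = $77,200 (under)
Week 8–Week 10: $58,520 + $14,400 + $44,260 = $117,180 (over)
Week 9–Week 11: $14,400 + $44,260 + $3,380 = $62,040 (under)
Week 10–Week 12: $44,260 + $3,380 + $44,030 = $91,670 (under)
Week 11–Week 13: $3,380 + $44,030 + $3,810 = $51,220 (under)
Week 12–Week 14: $44,030 + $3,810 + $35,130 = $82,970 (under)
Week 13–Week 15: $3,810 + $35,130 + $10,250 = $49,190 (under)
Week 14–Week 16: $35,130 + $10,250 + $60,560 = $105,940 (under)
1 window exceeds the threshold.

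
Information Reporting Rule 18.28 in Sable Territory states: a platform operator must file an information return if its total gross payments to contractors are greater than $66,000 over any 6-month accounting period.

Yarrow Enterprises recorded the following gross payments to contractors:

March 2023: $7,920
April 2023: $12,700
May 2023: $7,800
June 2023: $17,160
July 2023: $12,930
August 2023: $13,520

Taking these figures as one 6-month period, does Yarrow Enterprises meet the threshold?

Total gross payments to contractors: $7,920 + $12,700 + $7,800 + $17,160 + $12,930 + $13,520 = $72,030.
$72,030 > $66,000, so the threshold is exceeded.

Yes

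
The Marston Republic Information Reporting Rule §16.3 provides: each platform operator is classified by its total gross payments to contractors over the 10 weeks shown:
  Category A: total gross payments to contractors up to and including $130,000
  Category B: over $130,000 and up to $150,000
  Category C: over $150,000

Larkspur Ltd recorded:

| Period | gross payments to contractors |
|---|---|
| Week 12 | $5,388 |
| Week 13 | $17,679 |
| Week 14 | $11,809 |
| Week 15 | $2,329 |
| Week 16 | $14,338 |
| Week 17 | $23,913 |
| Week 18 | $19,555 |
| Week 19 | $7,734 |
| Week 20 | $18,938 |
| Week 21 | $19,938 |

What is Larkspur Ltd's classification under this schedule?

Total gross payments to contractors: $5,388 + $17,679 + $11,809 + $2,329 + $14,338 + $23,913 + $19,555 + $7,734 + $18,938 + $19,938 = $141,621.
$130,000 < $141,621 ≤ $150,000, so Category B applies.

Category B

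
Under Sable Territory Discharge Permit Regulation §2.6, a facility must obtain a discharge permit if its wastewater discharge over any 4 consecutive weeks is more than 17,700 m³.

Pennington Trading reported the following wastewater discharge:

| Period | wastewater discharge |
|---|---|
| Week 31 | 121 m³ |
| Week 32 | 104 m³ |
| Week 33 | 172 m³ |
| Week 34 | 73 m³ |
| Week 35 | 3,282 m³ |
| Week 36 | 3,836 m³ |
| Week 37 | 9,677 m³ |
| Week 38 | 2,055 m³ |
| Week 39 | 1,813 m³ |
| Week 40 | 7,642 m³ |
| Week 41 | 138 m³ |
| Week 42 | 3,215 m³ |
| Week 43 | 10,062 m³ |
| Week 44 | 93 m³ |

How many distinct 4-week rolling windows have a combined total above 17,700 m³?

3

Week 31–Week 34: 121 m³ + 104 m³ + 172 m³ + 73 m³ = 470 m³ (under)
Week 32–Week 35: 104 m³ + 172 m³ + 73 m³ + 3,282 m³ = 3,631 m³ (under)
Week 33–Week 36: 172 m³ + 73 m³ + 3,282 m³ + 3,836 m³ = 7,363 m³ (under)
Week 34–Week 37: 73 m³ + 3,282 m³ + 3,836 m³ + 9,677 m³ = 16,868 m³ (under)
Week 35–Week 38: 3,282 m³ + 3,836 m³ + 9,677 m³ + 2,055 m³ = 18,850 m³ (over)
Week 36–Week 39: 3,836 m³ + 9,677 m³ + 2,055 m³ + 1,813 m³ = 17,381 m³ (under)
Week 37–Week 40: 9,677 m³ + 2,055 m³ + 1,813 m³ + 7,642 m³ = 21,187 m³ (over)
Week 38–Week 41: 2,055 m³ + 1,813 m³ + 7,642 m³ + 138 m³ = 11,648 m³ (under)
Week 39–Week 42: 1,813 m³ + 7,642 m³ + 138 m³ + 3,215 m³ = 12,808 m³ (under)
Week 40–Week 43: 7,642 m³ + 138 m³ + 3,215 m³ + 10,062 m³ = 21,057 m³ (over)
Week 41–Week 44: 138 m³ + 3,215 m³ + 10,062 m³ + 93 m³ = 13,508 m³ (under)
3 windows exceed the threshold.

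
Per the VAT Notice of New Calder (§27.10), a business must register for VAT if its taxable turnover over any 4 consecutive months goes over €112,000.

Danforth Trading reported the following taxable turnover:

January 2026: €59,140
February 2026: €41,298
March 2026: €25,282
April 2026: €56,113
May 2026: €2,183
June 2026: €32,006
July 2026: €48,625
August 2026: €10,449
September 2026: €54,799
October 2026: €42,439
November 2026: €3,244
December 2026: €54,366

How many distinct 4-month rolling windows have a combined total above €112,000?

7

January 2026–April 2026: €59,140 + €41,298 + €25,282 + €56,113 = €181,833 (over)
February 2026–May 2026: €41,298 + €25,282 + €56,113 + €2,183 = €124,876 (over)
March 2026–June 2026: €25,282 + €56,113 + €2,183 + €32,006 = €115,584 (over)
April 2026–July 2026: €56,113 + €2,183 + €32,006 + €48,625 = €138,927 (over)
May 2026–August 2026: €2,183 + €32,006 + €48,625 + €10,449 = €93,263 (under)
June 2026–September 2026: €32,006 + €48,625 + €10,449 + €54,799 = €145,879 (over)
July 2026–October 2026: €48,625 + €10,449 + €54,799 + €42,439 = €156,312 (over)
August 2026–November 2026: €10,449 + €54,799 + €42,439 + €3,244 = €110,931 (under)
September 2026–December 2026: €54,799 + €42,439 + €3,244 + €54,366 = €154,848 (over)
7 windows exceed the threshold.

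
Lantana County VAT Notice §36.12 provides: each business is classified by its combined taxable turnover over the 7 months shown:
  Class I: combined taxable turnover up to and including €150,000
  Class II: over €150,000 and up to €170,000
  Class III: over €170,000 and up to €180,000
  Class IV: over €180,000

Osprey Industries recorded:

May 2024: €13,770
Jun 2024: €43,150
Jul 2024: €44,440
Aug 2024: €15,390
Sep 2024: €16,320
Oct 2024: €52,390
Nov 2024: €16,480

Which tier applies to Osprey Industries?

Combined taxable turnover: €13,770 + €43,150 + €44,440 + €15,390 + €16,320 + €52,390 + €16,480 = €201,940.
€201,940 > €180,000, so Class IV applies.

Class IV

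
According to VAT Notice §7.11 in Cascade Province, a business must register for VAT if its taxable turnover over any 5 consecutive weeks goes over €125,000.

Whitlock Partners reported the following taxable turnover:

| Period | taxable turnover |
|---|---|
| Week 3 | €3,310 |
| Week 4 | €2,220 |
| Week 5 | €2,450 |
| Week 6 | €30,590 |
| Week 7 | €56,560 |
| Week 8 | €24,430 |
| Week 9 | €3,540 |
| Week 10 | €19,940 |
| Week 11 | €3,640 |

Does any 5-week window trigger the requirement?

Yes

Week 3–Week 7: €3,310 + €2,220 + €2,450 + €30,590 + €56,560 = €95,130 (under)
Week 4–Week 8: €2,220 + €2,450 + €30,590 + €56,560 + €24,430 = €116,250 (under)
Week 5–Week 9: €2,450 + €30,590 + €56,560 + €24,430 + €3,540 = €117,570 (under)
Week 6–Week 10: €30,590 + €56,560 + €24,430 + €3,540 + €19,940 = €135,060 (over)
Week 7–Week 11: €56,560 + €24,430 + €3,540 + €19,940 + €3,640 = €108,110 (under)
At least one window exceeds €125,000.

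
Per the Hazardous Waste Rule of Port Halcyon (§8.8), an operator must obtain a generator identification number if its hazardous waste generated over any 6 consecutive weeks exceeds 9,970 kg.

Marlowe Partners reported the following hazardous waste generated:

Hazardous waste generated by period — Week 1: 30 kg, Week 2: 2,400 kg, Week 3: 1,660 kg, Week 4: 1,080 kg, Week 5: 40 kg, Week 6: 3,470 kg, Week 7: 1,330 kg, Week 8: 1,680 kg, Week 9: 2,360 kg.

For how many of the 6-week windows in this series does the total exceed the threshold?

Week 1–Week 6: 30 kg + 2,400 kg + 1,660 kg + 1,080 kg + 40 kg + 3,470 kg = 8,680 kg (under)
Week 2–Week 7: 2,400 kg + 1,660 kg + 1,080 kg + 40 kg + 3,470 kg + 1,330 kg = 9,980 kg (over)
Week 3–Week 8: 1,660 kg + 1,080 kg + 40 kg + 3,470 kg + 1,330 kg + 1,680 kg = 9,260 kg (under)
Week 4–Week 9: 1,080 kg + 40 kg + 3,470 kg + 1,330 kg + 1,680 kg + 2,360 kg = 9,960 kg (under)
1 window exceeds the threshold.

1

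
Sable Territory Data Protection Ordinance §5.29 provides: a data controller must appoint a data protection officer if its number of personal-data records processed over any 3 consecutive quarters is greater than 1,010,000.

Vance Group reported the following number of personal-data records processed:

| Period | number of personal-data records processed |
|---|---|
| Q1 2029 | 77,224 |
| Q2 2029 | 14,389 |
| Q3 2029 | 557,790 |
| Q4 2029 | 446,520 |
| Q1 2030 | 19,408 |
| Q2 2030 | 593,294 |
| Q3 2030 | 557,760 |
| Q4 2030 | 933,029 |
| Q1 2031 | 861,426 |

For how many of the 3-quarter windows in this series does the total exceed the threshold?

Q1 2029–Q3 2029: 77,224 + 14,389 + 557,790 = 649,403 (under)
Q2 2029–Q4 2029: 14,389 + 557,790 + 446,520 = 1,018,699 (over)
Q3 2029–Q1 2030: 557,790 + 446,520 + 19,408 = 1,023,718 (over)
Q4 2029–Q2 2030: 446,520 + 19,408 + 593,294 = 1,059,222 (over)
Q1 2030–Q3 2030: 19,408 + 593,294 + 557,760 = 1,170,462 (over)
Q2 2030–Q4 2030: 593,294 + 557,760 + 933,029 = 2,084,083 (over)
Q3 2030–Q1 2031: 557,760 + 933,029 + 861,426 = 2,352,215 (over)
6 windows exceed the threshold.

6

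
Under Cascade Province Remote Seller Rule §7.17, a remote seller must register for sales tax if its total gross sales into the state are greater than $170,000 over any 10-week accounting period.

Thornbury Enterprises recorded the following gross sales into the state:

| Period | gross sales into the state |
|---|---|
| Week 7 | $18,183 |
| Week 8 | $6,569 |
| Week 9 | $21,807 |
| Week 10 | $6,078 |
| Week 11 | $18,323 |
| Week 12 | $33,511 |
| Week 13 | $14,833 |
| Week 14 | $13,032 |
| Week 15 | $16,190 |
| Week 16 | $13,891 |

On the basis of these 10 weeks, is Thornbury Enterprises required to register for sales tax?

Total gross sales into the state: $18,183 + $6,569 + $21,807 + $6,078 + $18,323 + $33,511 + $14,833 + $13,032 + $16,190 + $13,891 = $162,417.
$162,417 ≤ $170,000, so the threshold is not exceeded.

No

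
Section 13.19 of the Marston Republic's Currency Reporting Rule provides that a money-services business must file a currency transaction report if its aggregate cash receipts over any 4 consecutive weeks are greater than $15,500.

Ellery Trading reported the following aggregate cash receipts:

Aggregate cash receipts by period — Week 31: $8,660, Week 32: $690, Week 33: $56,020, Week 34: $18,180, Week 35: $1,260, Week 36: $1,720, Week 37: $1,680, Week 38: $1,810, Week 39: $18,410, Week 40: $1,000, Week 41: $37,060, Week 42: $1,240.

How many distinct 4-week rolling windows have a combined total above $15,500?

8

Week 31–Week 34: $8,660 + $690 + $56,020 + $18,180 = $83,550 (over)
Week 32–Week 35: $690 + $56,020 + $18,180 + $1,260 = $76,150 (over)
Week 33–Week 36: $56,020 + $18,180 + $1,260 + $1,720 = $77,180 (over)
Week 34–Week 37: $18,180 + $1,260 + $1,720 + $1,680 = $22,840 (over)
Week 35–Week 38: $1,260 + $1,720 + $1,680 + $1,810 = $6,470 (under)
Week 36–Week 39: $1,720 + $1,680 + $1,810 + $18,410 = $23,620 (over)
Week 37–Week 40: $1,680 + $1,810 + $18,410 + $1,000 = $22,900 (over)
Week 38–Week 41: $1,810 + $18,410 + $1,000 + $37,060 = $58,280 (over)
Week 39–Week 42: $18,410 + $1,000 + $37,060 + $1,240 = $57,710 (over)
8 windows exceed the threshold.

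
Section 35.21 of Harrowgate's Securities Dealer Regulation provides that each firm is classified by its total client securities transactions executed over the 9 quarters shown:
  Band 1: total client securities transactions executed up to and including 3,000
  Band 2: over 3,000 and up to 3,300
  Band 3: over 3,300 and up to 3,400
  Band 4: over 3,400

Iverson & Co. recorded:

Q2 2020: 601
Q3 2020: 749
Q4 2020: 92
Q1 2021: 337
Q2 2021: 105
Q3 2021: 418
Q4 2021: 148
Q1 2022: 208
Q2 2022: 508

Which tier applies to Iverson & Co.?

Total client securities transactions executed: 601 + 749 + 92 + 337 + 105 + 418 + 148 + 208 + 508 = 3,166.
3,000 < 3,166 ≤ 3,300, so Band 2 applies.

Band 2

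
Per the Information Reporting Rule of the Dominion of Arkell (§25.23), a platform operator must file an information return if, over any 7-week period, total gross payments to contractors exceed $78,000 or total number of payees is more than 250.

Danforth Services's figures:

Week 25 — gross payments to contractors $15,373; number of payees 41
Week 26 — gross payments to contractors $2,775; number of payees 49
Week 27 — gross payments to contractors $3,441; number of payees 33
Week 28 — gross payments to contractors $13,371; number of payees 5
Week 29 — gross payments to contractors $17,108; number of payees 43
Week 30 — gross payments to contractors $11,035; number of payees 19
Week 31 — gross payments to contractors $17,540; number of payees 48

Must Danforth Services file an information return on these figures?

Total gross payments to contractors: $15,373 + $2,775 + $3,441 + $13,371 + $17,108 + $11,035 + $17,540 = $80,643 (> $78,000).
Total number of payees: 41 + 49 + 33 + 5 + 43 + 19 + 48 = 238 (≤ 250).
The test is 'or': at least one threshold is exceeded.

Yes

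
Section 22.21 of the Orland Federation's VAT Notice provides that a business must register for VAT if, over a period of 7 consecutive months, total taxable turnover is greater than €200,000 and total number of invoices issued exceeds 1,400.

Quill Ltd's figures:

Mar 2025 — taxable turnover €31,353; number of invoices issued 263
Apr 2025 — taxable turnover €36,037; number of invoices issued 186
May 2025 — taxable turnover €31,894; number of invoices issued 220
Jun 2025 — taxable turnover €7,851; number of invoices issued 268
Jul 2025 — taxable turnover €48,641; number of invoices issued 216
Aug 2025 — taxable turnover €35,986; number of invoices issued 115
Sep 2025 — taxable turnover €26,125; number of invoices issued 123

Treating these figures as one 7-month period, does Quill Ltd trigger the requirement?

No

Total taxable turnover: €31,353 + €36,037 + €31,894 + €7,851 + €48,641 + €35,986 + €26,125 = €217,887 (> €200,000).
Total number of invoices issued: 263 + 186 + 220 + 268 + 216 + 115 + 123 = 1,391 (≤ 1,400).
The test is 'and': the rule requires both, and at least one is not exceeded.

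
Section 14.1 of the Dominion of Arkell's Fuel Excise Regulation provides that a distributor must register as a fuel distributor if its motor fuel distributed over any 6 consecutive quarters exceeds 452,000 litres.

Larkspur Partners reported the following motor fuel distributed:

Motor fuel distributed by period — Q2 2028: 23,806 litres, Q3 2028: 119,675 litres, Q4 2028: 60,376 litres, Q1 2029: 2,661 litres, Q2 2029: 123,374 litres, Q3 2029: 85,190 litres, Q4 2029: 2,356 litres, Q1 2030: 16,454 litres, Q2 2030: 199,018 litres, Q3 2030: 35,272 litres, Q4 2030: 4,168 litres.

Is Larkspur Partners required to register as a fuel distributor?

Q2 2028–Q3 2029: 23,806 litres + 119,675 litres + 60,376 litres + 2,661 litres + 123,374 litres + 85,190 litres = 415,082 litres (under)
Q3 2028–Q4 2029: 119,675 litres + 60,376 litres + 2,661 litres + 123,374 litres + 85,190 litres + 2,356 litres = 393,632 litres (under)
Q4 2028–Q1 2030: 60,376 litres + 2,661 litres + 123,374 litres + 85,190 litres + 2,356 litres + 16,454 litres = 290,411 litres (under)
Q1 2029–Q2 2030: 2,661 litres + 123,374 litres + 85,190 litres + 2,356 litres + 16,454 litres + 199,018 litres = 429,053 litres (under)
Q2 2029–Q3 2030: 123,374 litres + 85,190 litres + 2,356 litres + 16,454 litres + 199,018 litres + 35,272 litres = 461,664 litres (over)
Q3 2029–Q4 2030: 85,190 litres + 2,356 litres + 16,454 litres + 199,018 litres + 35,272 litres + 4,168 litres = 342,458 litres (under)
At least one window exceeds 452,000 litres.

Yes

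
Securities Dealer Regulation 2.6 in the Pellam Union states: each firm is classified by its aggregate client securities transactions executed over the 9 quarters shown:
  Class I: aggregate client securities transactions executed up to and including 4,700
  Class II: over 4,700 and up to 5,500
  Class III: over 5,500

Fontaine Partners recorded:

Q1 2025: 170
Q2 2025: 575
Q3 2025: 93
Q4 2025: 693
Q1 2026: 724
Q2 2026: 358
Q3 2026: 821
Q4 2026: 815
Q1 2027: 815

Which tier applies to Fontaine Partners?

Aggregate client securities transactions executed: 170 + 575 + 93 + 693 + 724 + 358 + 821 + 815 + 815 = 5,064.
4,700 < 5,064 ≤ 5,500, so Class II applies.

Class II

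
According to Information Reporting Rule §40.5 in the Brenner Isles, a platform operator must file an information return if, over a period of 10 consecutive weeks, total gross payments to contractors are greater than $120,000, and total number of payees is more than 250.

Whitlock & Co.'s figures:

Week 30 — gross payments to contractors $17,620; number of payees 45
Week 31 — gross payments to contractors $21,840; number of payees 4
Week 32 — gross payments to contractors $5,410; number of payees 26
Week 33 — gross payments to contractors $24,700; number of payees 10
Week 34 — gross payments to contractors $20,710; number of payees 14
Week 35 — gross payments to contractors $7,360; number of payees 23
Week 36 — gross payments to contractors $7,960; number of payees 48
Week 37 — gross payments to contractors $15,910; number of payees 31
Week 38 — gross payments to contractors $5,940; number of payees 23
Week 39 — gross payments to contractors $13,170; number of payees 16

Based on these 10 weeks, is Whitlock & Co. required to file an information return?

No

Total gross payments to contractors: $17,620 + $21,840 + $5,410 + $24,700 + $20,710 + $7,360 + $7,960 + $15,910 + $5,940 + $13,170 = $140,620 (> $120,000).
Total number of payees: 45 + 4 + 26 + 10 + 14 + 23 + 48 + 31 + 23 + 16 = 240 (≤ 250).
The test is 'and': the rule requires both, and at least one is not exceeded.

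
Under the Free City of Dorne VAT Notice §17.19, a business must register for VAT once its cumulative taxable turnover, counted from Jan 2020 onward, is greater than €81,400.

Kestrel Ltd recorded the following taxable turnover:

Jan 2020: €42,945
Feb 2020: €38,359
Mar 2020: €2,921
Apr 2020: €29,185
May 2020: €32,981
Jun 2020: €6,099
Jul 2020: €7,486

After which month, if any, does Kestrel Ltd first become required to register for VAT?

Through Jan 2020: €42,945
Through Feb 2020: €81,304
Through Mar 2020: €84,225 ← exceeds threshold

Mar 2020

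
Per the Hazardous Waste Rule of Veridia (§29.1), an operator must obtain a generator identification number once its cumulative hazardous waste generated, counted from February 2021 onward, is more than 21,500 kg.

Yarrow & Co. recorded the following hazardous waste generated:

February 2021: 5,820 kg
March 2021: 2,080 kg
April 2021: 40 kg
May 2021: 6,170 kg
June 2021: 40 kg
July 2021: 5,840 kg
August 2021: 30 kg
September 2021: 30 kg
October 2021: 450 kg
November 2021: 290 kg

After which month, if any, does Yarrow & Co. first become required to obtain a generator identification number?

Through February 2021: 5,820 kg
Through March 2021: 7,900 kg
Through April 2021: 7,940 kg
Through May 2021: 14,110 kg
Through June 2021: 14,150 kg
Through July 2021: 19,990 kg
Through August 2021: 20,020 kg
Through September 2021: 20,050 kg
Through October 2021: 20,500 kg
Through November 2021: 20,790 kg
Final cumulative total 20,790 kg ≤ 21,500 kg; the threshold is never exceeded.

Not triggered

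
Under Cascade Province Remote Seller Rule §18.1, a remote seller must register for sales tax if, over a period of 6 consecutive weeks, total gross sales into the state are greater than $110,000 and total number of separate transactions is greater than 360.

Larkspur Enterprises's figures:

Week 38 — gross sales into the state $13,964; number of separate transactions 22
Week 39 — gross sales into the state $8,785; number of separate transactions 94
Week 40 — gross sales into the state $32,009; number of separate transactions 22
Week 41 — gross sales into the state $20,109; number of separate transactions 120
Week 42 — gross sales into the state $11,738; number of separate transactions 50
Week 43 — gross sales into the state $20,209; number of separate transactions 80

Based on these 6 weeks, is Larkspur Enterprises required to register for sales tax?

No

Total gross sales into the state: $13,964 + $8,785 + $32,009 + $20,109 + $11,738 + $20,209 = $106,814 (≤ $110,000).
Total number of separate transactions: 22 + 94 + 22 + 120 + 50 + 80 = 388 (> 360).
The test is 'and': the rule requires both, and at least one is not exceeded.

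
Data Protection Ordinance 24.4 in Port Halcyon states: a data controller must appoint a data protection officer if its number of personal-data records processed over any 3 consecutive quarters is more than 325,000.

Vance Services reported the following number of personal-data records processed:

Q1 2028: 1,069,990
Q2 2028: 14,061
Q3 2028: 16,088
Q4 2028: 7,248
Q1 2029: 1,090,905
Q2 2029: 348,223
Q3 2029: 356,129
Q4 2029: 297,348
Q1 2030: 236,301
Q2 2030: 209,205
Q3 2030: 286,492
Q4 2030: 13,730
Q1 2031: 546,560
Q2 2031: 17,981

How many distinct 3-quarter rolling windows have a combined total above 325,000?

Q1 2028–Q3 2028: 1,069,990 + 14,061 + 16,088 = 1,100,139 (over)
Q2 2028–Q4 2028: 14,061 + 16,088 + 7,248 = 37,397 (under)
Q3 2028–Q1 2029: 16,088 + 7,248 + 1,090,905 = 1,114,241 (over)
Q4 2028–Q2 2029: 7,248 + 1,090,905 + 348,223 = 1,446,376 (over)
Q1 2029–Q3 2029: 1,090,905 + 348,223 + 356,129 = 1,795,257 (over)
Q2 2029–Q4 2029: 348,223 + 356,129 + 297,348 = 1,001,700 (over)
Q3 2029–Q1 2030: 356,129 + 297,348 + 236,301 = 889,778 (over)
Q4 2029–Q2 2030: 297,348 + 236,301 + 209,205 = 742,854 (over)
Q1 2030–Q3 2030: 236,301 + 209,205 + 286,492 = 731,998 (over)
Q2 2030–Q4 2030: 209,205 + 286,492 + 13,730 = 509,427 (over)
Q3 2030–Q1 2031: 286,492 + 13,730 + 546,560 = 846,782 (over)
Q4 2030–Q2 2031: 13,730 + 546,560 + 17,981 = 578,271 (over)
11 windows exceed the threshold.

11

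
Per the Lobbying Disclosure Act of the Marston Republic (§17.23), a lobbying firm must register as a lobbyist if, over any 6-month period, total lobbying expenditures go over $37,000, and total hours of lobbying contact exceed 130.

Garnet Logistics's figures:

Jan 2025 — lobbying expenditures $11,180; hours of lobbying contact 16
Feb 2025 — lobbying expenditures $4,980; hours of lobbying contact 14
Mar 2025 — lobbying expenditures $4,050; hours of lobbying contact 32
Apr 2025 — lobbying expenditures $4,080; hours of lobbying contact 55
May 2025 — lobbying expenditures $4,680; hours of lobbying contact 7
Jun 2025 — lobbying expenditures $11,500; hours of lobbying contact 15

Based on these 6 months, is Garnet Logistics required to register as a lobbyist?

Total lobbying expenditures: $11,180 + $4,980 + $4,050 + $4,080 + $4,680 + $11,500 = $40,470 (> $37,000).
Total hours of lobbying contact: 16 + 14 + 32 + 55 + 7 + 15 = 139 (> 130).
The test is 'and': both thresholds are exceeded.

Yes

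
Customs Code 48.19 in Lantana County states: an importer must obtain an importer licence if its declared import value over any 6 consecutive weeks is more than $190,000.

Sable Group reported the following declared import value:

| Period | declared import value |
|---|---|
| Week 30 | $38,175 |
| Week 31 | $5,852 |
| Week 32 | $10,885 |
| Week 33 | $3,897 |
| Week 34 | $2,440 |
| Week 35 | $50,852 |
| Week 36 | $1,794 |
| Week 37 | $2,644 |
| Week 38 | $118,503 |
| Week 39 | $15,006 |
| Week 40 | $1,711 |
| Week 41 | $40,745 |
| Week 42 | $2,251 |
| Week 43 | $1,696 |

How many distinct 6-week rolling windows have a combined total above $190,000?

Week 30–Week 35: $38,175 + $5,852 + $10,885 + $3,897 + $2,440 + $50,852 = $112,101 (under)
Week 31–Week 36: $5,852 + $10,885 + $3,897 + $2,440 + $50,852 + $1,794 = $75,720 (under)
Week 32–Week 37: $10,885 + $3,897 + $2,440 + $50,852 + $1,794 + $2,644 = $72,512 (under)
Week 33–Week 38: $3,897 + $2,440 + $50,852 + $1,794 + $2,644 + $118,503 = $180,130 (under)
Week 34–Week 39: $2,440 + $50,852 + $1,794 + $2,644 + $118,503 + $15,006 = $191,239 (over)
Week 35–Week 40: $50,852 + $1,794 + $2,644 + $118,503 + $15,006 + $1,711 = $190,510 (over)
Week 36–Week 41: $1,794 + $2,644 + $118,503 + $15,006 + $1,711 + $40,745 = $180,403 (under)
Week 37–Week 42: $2,644 + $118,503 + $15,006 + $1,711 + $40,745 + $2,251 = $180,860 (under)
Week 38–Week 43: $118,503 + $15,006 + $1,711 + $40,745 + $2,251 + $1,696 = $179,912 (under)
2 windows exceed the threshold.

2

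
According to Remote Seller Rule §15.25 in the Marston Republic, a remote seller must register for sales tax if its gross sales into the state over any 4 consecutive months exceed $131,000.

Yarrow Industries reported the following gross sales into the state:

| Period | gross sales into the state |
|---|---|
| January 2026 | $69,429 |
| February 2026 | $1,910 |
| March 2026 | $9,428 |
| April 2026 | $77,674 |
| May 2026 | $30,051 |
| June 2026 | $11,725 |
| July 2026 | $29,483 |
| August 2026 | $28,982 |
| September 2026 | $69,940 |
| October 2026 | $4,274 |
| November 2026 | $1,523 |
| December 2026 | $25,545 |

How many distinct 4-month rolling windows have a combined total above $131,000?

4

January 2026–April 2026: $69,429 + $1,910 + $9,428 + $77,674 = $158,441 (over)
February 2026–May 2026: $1,910 + $9,428 + $77,674 + $30,051 = $119,063 (under)
March 2026–June 2026: $9,428 + $77,674 + $30,051 + $11,725 = $128,878 (under)
April 2026–July 2026: $77,674 + $30,051 + $11,725 + $29,483 = $148,933 (over)
May 2026–August 2026: $30,051 + $11,725 + $29,483 + $28,982 = $100,241 (under)
June 2026–September 2026: $11,725 + $29,483 + $28,982 + $69,940 = $140,130 (over)
July 2026–October 2026: $29,483 + $28,982 + $69,940 + $4,274 = $132,679 (over)
August 2026–November 2026: $28,982 + $69,940 + $4,274 + $1,523 = $104,719 (under)
September 2026–December 2026: $69,940 + $4,274 + $1,523 + $25,545 = $101,282 (under)
4 windows exceed the threshold.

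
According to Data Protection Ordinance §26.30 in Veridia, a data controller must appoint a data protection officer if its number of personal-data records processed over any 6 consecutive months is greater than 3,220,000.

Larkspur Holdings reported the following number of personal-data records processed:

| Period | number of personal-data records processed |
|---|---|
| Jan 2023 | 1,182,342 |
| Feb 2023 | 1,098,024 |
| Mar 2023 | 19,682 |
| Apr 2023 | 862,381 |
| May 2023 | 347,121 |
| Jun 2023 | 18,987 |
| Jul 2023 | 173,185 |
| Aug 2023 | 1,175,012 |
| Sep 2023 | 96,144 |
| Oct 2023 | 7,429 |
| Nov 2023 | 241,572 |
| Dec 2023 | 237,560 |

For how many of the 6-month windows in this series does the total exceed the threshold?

1

Jan 2023–Jun 2023: 1,182,342 + 1,098,024 + 19,682 + 862,381 + 347,121 + 18,987 = 3,528,537 (over)
Feb 2023–Jul 2023: 1,098,024 + 19,682 + 862,381 + 347,121 + 18,987 + 173,185 = 2,519,380 (under)
Mar 2023–Aug 2023: 19,682 + 862,381 + 347,121 + 18,987 + 173,185 + 1,175,012 = 2,596,368 (under)
Apr 2023–Sep 2023: 862,381 + 347,121 + 18,987 + 173,185 + 1,175,012 + 96,144 = 2,672,830 (under)
May 2023–Oct 2023: 347,121 + 18,987 + 173,185 + 1,175,012 + 96,144 + 7,429 = 1,817,878 (under)
Jun 2023–Nov 2023: 18,987 + 173,185 + 1,175,012 + 96,144 + 7,429 + 241,572 = 1,712,329 (under)
Jul 2023–Dec 2023: 173,185 + 1,175,012 + 96,144 + 7,429 + 241,572 + 237,560 = 1,930,902 (under)
1 window exceeds the threshold.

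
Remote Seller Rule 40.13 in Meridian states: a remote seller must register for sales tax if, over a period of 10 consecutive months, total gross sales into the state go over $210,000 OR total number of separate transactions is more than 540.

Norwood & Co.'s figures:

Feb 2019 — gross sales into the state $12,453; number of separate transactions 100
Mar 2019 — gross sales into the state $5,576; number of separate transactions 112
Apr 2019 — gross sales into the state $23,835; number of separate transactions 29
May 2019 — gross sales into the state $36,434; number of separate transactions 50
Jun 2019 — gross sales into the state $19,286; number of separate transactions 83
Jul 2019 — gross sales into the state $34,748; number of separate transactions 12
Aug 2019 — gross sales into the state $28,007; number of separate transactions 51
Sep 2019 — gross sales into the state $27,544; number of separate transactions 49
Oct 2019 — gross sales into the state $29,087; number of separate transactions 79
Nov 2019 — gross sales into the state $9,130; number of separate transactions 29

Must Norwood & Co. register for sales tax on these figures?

Total gross sales into the state: $12,453 + $5,576 + $23,835 + $36,434 + $19,286 + $34,748 + $28,007 + $27,544 + $29,087 + $9,130 = $226,100 (> $210,000).
Total number of separate transactions: 100 + 112 + 29 + 50 + 83 + 12 + 51 + 49 + 79 + 29 = 594 (> 540).
The test is 'or': at least one threshold is exceeded.

Yes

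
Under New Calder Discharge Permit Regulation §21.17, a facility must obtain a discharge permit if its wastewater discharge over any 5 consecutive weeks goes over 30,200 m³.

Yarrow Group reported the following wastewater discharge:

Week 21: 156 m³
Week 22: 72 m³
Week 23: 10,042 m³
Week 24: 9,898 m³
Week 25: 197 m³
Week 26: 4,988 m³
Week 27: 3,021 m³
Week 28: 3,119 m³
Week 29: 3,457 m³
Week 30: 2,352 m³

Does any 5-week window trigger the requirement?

No

Week 21–Week 25: 156 m³ + 72 m³ + 10,042 m³ + 9,898 m³ + 197 m³ = 20,365 m³ (under)
Week 22–Week 26: 72 m³ + 10,042 m³ + 9,898 m³ + 197 m³ + 4,988 m³ = 25,197 m³ (under)
Week 23–Week 27: 10,042 m³ + 9,898 m³ + 197 m³ + 4,988 m³ + 3,021 m³ = 28,146 m³ (under)
Week 24–Week 28: 9,898 m³ + 197 m³ + 4,988 m³ + 3,021 m³ + 3,119 m³ = 21,223 m³ (under)
Week 25–Week 29: 197 m³ + 4,988 m³ + 3,021 m³ + 3,119 m³ + 3,457 m³ = 14,782 m³ (under)
Week 26–Week 30: 4,988 m³ + 3,021 m³ + 3,119 m³ + 3,457 m³ + 2,352 m³ = 16,937 m³ (under)
No window exceeds 30,200 m³.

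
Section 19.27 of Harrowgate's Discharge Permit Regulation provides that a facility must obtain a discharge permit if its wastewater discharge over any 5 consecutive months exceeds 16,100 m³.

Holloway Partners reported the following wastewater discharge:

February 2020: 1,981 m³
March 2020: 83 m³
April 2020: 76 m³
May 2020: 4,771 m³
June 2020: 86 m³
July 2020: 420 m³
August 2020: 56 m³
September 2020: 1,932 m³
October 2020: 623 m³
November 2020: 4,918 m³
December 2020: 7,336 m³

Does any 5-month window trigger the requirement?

February 2020–June 2020: 1,981 m³ + 83 m³ + 76 m³ + 4,771 m³ + 86 m³ = 6,997 m³ (under)
March 2020–July 2020: 83 m³ + 76 m³ + 4,771 m³ + 86 m³ + 420 m³ = 5,436 m³ (under)
April 2020–August 2020: 76 m³ + 4,771 m³ + 86 m³ + 420 m³ + 56 m³ = 5,409 m³ (under)
May 2020–September 2020: 4,771 m³ + 86 m³ + 420 m³ + 56 m³ + 1,932 m³ = 7,265 m³ (under)
June 2020–October 2020: 86 m³ + 420 m³ + 56 m³ + 1,932 m³ + 623 m³ = 3,117 m³ (under)
July 2020–November 2020: 420 m³ + 56 m³ + 1,932 m³ + 623 m³ + 4,918 m³ = 7,949 m³ (under)
August 2020–December 2020: 56 m³ + 1,932 m³ + 623 m³ + 4,918 m³ + 7,336 m³ = 14,865 m³ (under)
No window exceeds 16,100 m³.

No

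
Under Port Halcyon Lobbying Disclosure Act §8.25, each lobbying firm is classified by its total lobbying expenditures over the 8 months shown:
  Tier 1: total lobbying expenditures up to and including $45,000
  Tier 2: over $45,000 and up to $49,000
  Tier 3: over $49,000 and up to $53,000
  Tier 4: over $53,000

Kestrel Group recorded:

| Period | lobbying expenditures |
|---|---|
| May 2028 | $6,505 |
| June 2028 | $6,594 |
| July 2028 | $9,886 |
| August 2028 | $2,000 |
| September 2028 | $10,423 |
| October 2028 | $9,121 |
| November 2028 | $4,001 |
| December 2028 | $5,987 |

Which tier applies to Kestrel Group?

Total lobbying expenditures: $6,505 + $6,594 + $9,886 + $2,000 + $10,423 + $9,121 + $4,001 + $5,987 = $54,517.
$54,517 > $53,000, so Tier 4 applies.

Tier 4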